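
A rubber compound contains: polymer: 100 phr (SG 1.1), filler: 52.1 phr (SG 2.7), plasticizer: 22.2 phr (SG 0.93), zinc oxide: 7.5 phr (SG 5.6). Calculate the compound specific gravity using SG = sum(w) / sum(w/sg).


Sum of weights = 181.8
Volume contributions:
  polymer: 100/1.1 = 90.9091
  filler: 52.1/2.7 = 19.2963
  plasticizer: 22.2/0.93 = 23.8710
  zinc oxide: 7.5/5.6 = 1.3393
Sum of volumes = 135.4156
SG = 181.8 / 135.4156 = 1.343

SG = 1.343


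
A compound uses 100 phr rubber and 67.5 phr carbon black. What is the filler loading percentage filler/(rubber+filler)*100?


Filler % = filler / (rubber + filler) * 100
= 67.5 / (100 + 67.5) * 100
= 67.5 / 167.5 * 100
= 40.3%

40.3%


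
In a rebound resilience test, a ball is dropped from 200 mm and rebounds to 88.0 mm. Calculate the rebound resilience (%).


Resilience = h_rebound / h_drop * 100
= 88.0 / 200 * 100
= 44.0%

44.0%


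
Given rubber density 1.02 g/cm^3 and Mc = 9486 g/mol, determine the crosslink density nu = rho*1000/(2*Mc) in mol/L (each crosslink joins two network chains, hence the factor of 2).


nu = rho * 1000 / (2 * Mc)
nu = 1.02 * 1000 / (2 * 9486)
nu = 1020.0 / 18972
nu = 0.0538 mol/L

0.0538 mol/L


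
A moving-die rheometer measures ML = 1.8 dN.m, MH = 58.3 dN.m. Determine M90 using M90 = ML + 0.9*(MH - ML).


M90 = ML + 0.9 * (MH - ML)
M90 = 1.8 + 0.9 * (58.3 - 1.8)
M90 = 1.8 + 0.9 * 56.5
M90 = 52.65 dN.m

52.65 dN.m


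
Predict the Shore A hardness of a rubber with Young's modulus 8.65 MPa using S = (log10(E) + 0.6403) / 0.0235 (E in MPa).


log10(E) = 0.0235*S - 0.6403  =>  S = (log10(E) + 0.6403) / 0.0235
log10(8.65) = 0.937016
S = (0.937016 + 0.6403) / 0.0235 = 1.577316 / 0.0235
S = 67.1

Shore A = 67.1


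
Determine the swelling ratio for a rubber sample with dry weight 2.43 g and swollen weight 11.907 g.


Q = W_swollen / W_dry
Q = 11.907 / 2.43
Q = 4.9

Q = 4.9


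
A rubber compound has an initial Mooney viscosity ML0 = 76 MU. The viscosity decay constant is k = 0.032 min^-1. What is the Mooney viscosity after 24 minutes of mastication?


ML = ML0 * exp(-k * t)
ML = 76 * exp(-0.032 * 24)
ML = 76 * 0.4639
ML = 35.26 MU

35.26 MU


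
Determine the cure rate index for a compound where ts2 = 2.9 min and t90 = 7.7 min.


CRI = 100 / (t90 - ts2)
= 100 / (7.7 - 2.9)
= 100 / 4.8
= 20.83 min^-1

20.83 min^-1


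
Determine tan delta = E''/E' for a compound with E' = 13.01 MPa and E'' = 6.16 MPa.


tan delta = E'' / E'
= 6.16 / 13.01
= 0.4735

tan delta = 0.4735


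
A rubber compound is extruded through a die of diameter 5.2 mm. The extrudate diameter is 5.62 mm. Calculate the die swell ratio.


Die swell ratio = D_extrudate / D_die
= 5.62 / 5.2
= 1.081

Die swell = 1.081


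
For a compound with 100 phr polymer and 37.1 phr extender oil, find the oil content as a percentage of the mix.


Oil % = oil / (100 + oil) * 100
= 37.1 / (100 + 37.1) * 100
= 37.1 / 137.1 * 100
= 27.06%

27.06%


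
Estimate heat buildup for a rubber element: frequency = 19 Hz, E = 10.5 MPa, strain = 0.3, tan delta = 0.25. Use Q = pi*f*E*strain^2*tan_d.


Q = pi * f * E * strain^2 * tan_d
= pi * 19 * 10.5 * 0.3^2 * 0.25
= pi * 19 * 10.5 * 0.0900 * 0.25
= 14.1018

Q = 14.1018


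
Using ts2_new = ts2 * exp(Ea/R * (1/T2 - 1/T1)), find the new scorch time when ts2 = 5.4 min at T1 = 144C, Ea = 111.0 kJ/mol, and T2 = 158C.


Convert temperatures: T1 = 144 + 273.15 = 417.15 K, T2 = 158 + 273.15 = 431.15 K
ts2_new = 5.4 * exp(111000 / 8.314 * (1/431.15 - 1/417.15))
1/T2 - 1/T1 = -7.7841e-05
ts2_new = 1.91 min

1.91 min


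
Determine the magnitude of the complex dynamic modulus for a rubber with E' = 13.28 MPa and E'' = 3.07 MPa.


|E*| = sqrt(E'^2 + E''^2)
= sqrt(13.28^2 + 3.07^2)
= sqrt(176.3584 + 9.4249)
= 13.63 MPa

13.63 MPa


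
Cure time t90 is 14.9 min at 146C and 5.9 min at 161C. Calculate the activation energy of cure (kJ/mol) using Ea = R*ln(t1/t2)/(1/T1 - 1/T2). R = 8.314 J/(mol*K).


T1 = 419.15 K, T2 = 434.15 K
1/T1 - 1/T2 = 8.2429e-05
ln(t1/t2) = ln(14.9/5.9) = 0.9264
Ea = 8.314 * 0.9264 / 8.2429e-05 = 93439.5499 J/mol
Ea = 93.44 kJ/mol

93.44 kJ/mol


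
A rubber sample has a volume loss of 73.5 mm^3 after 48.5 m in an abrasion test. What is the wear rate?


Rate = volume_loss / distance
= 73.5 / 48.5
= 1.515 mm^3/m

1.515 mm^3/m


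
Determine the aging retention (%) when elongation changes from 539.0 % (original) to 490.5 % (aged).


Retention = aged / original * 100
= 490.5 / 539.0 * 100
= 91.0%

91.0%


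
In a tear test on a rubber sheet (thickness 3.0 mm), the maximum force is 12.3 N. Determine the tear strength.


Tear strength = force / thickness
= 12.3 / 3.0
= 4.1 N/mm

4.1 N/mm


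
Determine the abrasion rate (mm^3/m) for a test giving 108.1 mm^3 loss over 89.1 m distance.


Rate = volume_loss / distance
= 108.1 / 89.1
= 1.213 mm^3/m

1.213 mm^3/m


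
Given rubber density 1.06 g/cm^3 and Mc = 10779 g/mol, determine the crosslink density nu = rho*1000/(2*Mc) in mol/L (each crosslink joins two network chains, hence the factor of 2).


nu = rho * 1000 / (2 * Mc)
nu = 1.06 * 1000 / (2 * 10779)
nu = 1060.0 / 21558
nu = 0.0492 mol/L

0.0492 mol/L


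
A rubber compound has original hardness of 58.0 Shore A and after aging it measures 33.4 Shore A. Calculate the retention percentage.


Retention = aged / original * 100
= 33.4 / 58.0 * 100
= 57.6%

57.6%


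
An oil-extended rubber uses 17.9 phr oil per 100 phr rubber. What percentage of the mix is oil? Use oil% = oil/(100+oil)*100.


Oil % = oil / (100 + oil) * 100
= 17.9 / (100 + 17.9) * 100
= 17.9 / 117.9 * 100
= 15.18%

15.18%


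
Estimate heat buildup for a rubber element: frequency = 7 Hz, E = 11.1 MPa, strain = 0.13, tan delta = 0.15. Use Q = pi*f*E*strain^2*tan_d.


Q = pi * f * E * strain^2 * tan_d
= pi * 7 * 11.1 * 0.13^2 * 0.15
= pi * 7 * 11.1 * 0.0169 * 0.15
= 0.6188

Q = 0.6188


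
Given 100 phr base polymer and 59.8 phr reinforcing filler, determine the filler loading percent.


Filler % = filler / (rubber + filler) * 100
= 59.8 / (100 + 59.8) * 100
= 59.8 / 159.8 * 100
= 37.42%

37.42%


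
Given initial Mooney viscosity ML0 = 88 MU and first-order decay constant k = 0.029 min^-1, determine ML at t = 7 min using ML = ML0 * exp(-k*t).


ML = ML0 * exp(-k * t)
ML = 88 * exp(-0.029 * 7)
ML = 88 * 0.8163
ML = 71.83 MU

71.83 MU


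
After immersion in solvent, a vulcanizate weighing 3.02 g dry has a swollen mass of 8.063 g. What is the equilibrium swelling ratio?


Q = W_swollen / W_dry
Q = 8.063 / 3.02
Q = 2.67

Q = 2.67


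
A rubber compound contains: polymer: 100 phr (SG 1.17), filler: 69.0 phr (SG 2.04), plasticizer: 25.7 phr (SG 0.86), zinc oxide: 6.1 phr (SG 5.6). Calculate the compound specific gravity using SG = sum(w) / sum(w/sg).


Sum of weights = 200.8
Volume contributions:
  polymer: 100/1.17 = 85.4701
  filler: 69.0/2.04 = 33.8235
  plasticizer: 25.7/0.86 = 29.8837
  zinc oxide: 6.1/5.6 = 1.0893
Sum of volumes = 150.2666
SG = 200.8 / 150.2666 = 1.336

SG = 1.336


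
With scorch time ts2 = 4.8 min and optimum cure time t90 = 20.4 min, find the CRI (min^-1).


CRI = 100 / (t90 - ts2)
= 100 / (20.4 - 4.8)
= 100 / 15.6
= 6.41 min^-1

6.41 min^-1


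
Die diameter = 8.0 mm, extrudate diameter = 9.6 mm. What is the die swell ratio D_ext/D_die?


Die swell ratio = D_extrudate / D_die
= 9.6 / 8.0
= 1.2

Die swell = 1.2


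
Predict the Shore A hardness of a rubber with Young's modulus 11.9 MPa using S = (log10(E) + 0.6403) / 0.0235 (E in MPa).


log10(E) = 0.0235*S - 0.6403  =>  S = (log10(E) + 0.6403) / 0.0235
log10(11.9) = 1.075547
S = (1.075547 + 0.6403) / 0.0235 = 1.715847 / 0.0235
S = 73.0

Shore A = 73.0


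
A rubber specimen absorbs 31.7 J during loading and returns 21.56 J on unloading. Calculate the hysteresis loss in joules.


Hysteresis loss = loading - unloading
= 31.7 - 21.56
= 10.14 J

10.14 J


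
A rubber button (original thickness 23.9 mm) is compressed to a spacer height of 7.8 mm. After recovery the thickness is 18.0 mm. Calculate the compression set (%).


CS = (t0 - recovered) / (t0 - ts) * 100
= (23.9 - 18.0) / (23.9 - 7.8) * 100
= 5.9 / 16.1 * 100
= 36.6%

36.6%


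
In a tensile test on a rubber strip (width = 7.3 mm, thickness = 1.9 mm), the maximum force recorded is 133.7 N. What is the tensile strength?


Area = width * thickness = 7.3 * 1.9 = 13.87 mm^2
TS = force / area = 133.7 / 13.87 = 9.64 MPa

9.64 MPa


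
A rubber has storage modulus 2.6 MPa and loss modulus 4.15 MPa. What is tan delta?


tan delta = E'' / E'
= 4.15 / 2.6
= 1.5962

tan delta = 1.5962


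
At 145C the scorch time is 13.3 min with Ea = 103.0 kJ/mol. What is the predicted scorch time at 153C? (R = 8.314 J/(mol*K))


Convert temperatures: T1 = 145 + 273.15 = 418.15 K, T2 = 153 + 273.15 = 426.15 K
ts2_new = 13.3 * exp(103000 / 8.314 * (1/426.15 - 1/418.15))
1/T2 - 1/T1 = -4.4895e-05
ts2_new = 7.63 min

7.63 min


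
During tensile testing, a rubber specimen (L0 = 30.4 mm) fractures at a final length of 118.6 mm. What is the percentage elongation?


Elongation = (Lf - L0) / L0 * 100
= (118.6 - 30.4) / 30.4 * 100
= 88.2 / 30.4 * 100
= 290.1%

290.1%


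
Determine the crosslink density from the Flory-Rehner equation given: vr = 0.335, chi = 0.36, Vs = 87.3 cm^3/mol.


ln(1 - vr) = ln(1 - 0.335) = -0.4080
Numerator = -((-0.4080) + 0.335 + 0.36 * 0.335^2) = 0.0326
Denominator = 87.3 * (0.335^(1/3) - 0.335/2) = 46.0084
nu = 0.0326 / 46.0084 = 7.0785e-04 mol/cm^3

7.0785e-04 mol/cm^3


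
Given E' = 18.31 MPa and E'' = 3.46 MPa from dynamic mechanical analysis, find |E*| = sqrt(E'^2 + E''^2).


|E*| = sqrt(E'^2 + E''^2)
= sqrt(18.31^2 + 3.46^2)
= sqrt(335.2561 + 11.9716)
= 18.634 MPa

18.634 MPa


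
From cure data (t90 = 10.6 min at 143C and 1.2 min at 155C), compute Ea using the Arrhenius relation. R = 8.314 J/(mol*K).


T1 = 416.15 K, T2 = 428.15 K
1/T1 - 1/T2 = 6.7350e-05
ln(t1/t2) = ln(10.6/1.2) = 2.1785
Ea = 8.314 * 2.1785 / 6.7350e-05 = 268929.6295 J/mol
Ea = 268.93 kJ/mol

268.93 kJ/mol


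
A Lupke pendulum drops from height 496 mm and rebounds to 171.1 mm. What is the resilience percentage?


Resilience = h_rebound / h_drop * 100
= 171.1 / 496 * 100
= 34.5%

34.5%


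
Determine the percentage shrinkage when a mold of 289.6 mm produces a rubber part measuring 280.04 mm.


Shrinkage = (mold - part) / mold * 100
= (289.6 - 280.04) / 289.6 * 100
= 9.56 / 289.6 * 100
= 3.3%

3.3%


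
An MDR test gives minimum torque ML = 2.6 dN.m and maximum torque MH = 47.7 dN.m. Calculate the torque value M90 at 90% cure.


M90 = ML + 0.9 * (MH - ML)
M90 = 2.6 + 0.9 * (47.7 - 2.6)
M90 = 2.6 + 0.9 * 45.1
M90 = 43.19 dN.m

43.19 dN.m


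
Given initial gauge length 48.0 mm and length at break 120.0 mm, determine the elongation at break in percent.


Elongation = (Lf - L0) / L0 * 100
= (120.0 - 48.0) / 48.0 * 100
= 72.0 / 48.0 * 100
= 150.0%

150.0%


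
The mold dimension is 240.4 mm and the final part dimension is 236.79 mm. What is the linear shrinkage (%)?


Shrinkage = (mold - part) / mold * 100
= (240.4 - 236.79) / 240.4 * 100
= 3.61 / 240.4 * 100
= 1.5%

1.5%


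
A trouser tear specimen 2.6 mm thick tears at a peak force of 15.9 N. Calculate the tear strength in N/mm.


Tear strength = force / thickness
= 15.9 / 2.6
= 6.12 N/mm

6.12 N/mm


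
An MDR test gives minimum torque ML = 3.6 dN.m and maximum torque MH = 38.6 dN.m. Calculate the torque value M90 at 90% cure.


M90 = ML + 0.9 * (MH - ML)
M90 = 3.6 + 0.9 * (38.6 - 3.6)
M90 = 3.6 + 0.9 * 35.0
M90 = 35.1 dN.m

35.1 dN.m


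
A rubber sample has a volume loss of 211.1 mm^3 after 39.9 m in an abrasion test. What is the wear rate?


Rate = volume_loss / distance
= 211.1 / 39.9
= 5.291 mm^3/m

5.291 mm^3/m


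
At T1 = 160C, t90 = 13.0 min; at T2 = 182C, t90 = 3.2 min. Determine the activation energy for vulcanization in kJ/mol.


T1 = 433.15 K, T2 = 455.15 K
1/T1 - 1/T2 = 1.1159e-04
ln(t1/t2) = ln(13.0/3.2) = 1.4018
Ea = 8.314 * 1.4018 / 1.1159e-04 = 104439.7469 J/mol
Ea = 104.44 kJ/mol

104.44 kJ/mol


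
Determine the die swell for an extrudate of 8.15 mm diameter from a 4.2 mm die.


Die swell ratio = D_extrudate / D_die
= 8.15 / 4.2
= 1.94

Die swell = 1.94


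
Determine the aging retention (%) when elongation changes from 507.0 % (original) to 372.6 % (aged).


Retention = aged / original * 100
= 372.6 / 507.0 * 100
= 73.5%

73.5%


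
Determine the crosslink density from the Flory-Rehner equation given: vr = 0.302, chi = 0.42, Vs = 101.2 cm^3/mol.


ln(1 - vr) = ln(1 - 0.302) = -0.3595
Numerator = -((-0.3595) + 0.302 + 0.42 * 0.302^2) = 0.0192
Denominator = 101.2 * (0.302^(1/3) - 0.302/2) = 52.6156
nu = 0.0192 / 52.6156 = 3.6549e-04 mol/cm^3

3.6549e-04 mol/cm^3


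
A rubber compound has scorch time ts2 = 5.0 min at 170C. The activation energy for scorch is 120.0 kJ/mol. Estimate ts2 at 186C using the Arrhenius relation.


Convert temperatures: T1 = 170 + 273.15 = 443.15 K, T2 = 186 + 273.15 = 459.15 K
ts2_new = 5.0 * exp(120000 / 8.314 * (1/459.15 - 1/443.15))
1/T2 - 1/T1 = -7.8635e-05
ts2_new = 1.61 min

1.61 min


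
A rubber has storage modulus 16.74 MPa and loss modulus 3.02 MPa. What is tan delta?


tan delta = E'' / E'
= 3.02 / 16.74
= 0.1804

tan delta = 0.1804


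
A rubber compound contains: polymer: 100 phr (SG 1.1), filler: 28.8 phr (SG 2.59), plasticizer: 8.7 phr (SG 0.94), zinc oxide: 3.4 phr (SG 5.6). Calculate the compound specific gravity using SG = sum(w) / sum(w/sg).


Sum of weights = 140.9
Volume contributions:
  polymer: 100/1.1 = 90.9091
  filler: 28.8/2.59 = 11.1197
  plasticizer: 8.7/0.94 = 9.2553
  zinc oxide: 3.4/5.6 = 0.6071
Sum of volumes = 111.8912
SG = 140.9 / 111.8912 = 1.259

SG = 1.259


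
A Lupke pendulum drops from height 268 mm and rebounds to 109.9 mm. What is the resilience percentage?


Resilience = h_rebound / h_drop * 100
= 109.9 / 268 * 100
= 41.0%

41.0%


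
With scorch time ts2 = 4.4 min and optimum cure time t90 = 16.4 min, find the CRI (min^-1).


CRI = 100 / (t90 - ts2)
= 100 / (16.4 - 4.4)
= 100 / 12.0
= 8.33 min^-1

8.33 min^-1


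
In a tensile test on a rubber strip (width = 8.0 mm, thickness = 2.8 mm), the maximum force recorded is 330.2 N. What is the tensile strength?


Area = width * thickness = 8.0 * 2.8 = 22.4 mm^2
TS = force / area = 330.2 / 22.4 = 14.74 MPa

14.74 MPa


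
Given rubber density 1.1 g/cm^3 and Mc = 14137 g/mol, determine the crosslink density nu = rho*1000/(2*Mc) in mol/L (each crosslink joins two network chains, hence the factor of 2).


nu = rho * 1000 / (2 * Mc)
nu = 1.1 * 1000 / (2 * 14137)
nu = 1100.0 / 28274
nu = 0.0389 mol/L

0.0389 mol/L


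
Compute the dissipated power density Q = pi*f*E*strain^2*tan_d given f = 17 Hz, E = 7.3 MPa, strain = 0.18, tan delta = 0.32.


Q = pi * f * E * strain^2 * tan_d
= pi * 17 * 7.3 * 0.18^2 * 0.32
= pi * 17 * 7.3 * 0.0324 * 0.32
= 4.0422

Q = 4.0422


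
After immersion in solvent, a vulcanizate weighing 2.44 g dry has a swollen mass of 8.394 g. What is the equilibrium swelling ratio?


Q = W_swollen / W_dry
Q = 8.394 / 2.44
Q = 3.44

Q = 3.44


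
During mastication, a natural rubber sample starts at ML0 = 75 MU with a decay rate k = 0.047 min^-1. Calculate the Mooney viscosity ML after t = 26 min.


ML = ML0 * exp(-k * t)
ML = 75 * exp(-0.047 * 26)
ML = 75 * 0.2946
ML = 22.1 MU

22.1 MU


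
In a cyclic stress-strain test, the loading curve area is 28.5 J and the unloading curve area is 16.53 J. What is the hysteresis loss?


Hysteresis loss = loading - unloading
= 28.5 - 16.53
= 11.97 J

11.97 J


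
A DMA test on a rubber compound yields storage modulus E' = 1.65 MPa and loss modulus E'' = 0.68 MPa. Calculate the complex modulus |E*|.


|E*| = sqrt(E'^2 + E''^2)
= sqrt(1.65^2 + 0.68^2)
= sqrt(2.7225 + 0.4624)
= 1.785 MPa

1.785 MPa


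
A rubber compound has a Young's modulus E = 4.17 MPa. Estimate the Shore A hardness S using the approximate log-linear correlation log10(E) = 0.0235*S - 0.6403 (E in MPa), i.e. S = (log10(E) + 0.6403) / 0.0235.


log10(E) = 0.0235*S - 0.6403  =>  S = (log10(E) + 0.6403) / 0.0235
log10(4.17) = 0.620136
S = (0.620136 + 0.6403) / 0.0235 = 1.260436 / 0.0235
S = 53.6

Shore A = 53.6


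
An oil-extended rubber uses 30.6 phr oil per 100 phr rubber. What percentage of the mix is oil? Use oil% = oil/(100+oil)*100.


Oil % = oil / (100 + oil) * 100
= 30.6 / (100 + 30.6) * 100
= 30.6 / 130.6 * 100
= 23.43%

23.43%


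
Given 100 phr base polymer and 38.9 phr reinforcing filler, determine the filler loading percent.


Filler % = filler / (rubber + filler) * 100
= 38.9 / (100 + 38.9) * 100
= 38.9 / 138.9 * 100
= 28.01%

28.01%


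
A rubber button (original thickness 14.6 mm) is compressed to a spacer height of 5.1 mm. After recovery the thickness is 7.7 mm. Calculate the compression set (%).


CS = (t0 - recovered) / (t0 - ts) * 100
= (14.6 - 7.7) / (14.6 - 5.1) * 100
= 6.9 / 9.5 * 100
= 72.6%

72.6%


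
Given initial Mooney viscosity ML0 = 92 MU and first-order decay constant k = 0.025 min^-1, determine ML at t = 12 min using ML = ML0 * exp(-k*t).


ML = ML0 * exp(-k * t)
ML = 92 * exp(-0.025 * 12)
ML = 92 * 0.7408
ML = 68.16 MU

68.16 MU


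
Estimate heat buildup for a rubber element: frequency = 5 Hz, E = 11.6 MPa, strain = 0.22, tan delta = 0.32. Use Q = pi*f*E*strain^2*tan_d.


Q = pi * f * E * strain^2 * tan_d
= pi * 5 * 11.6 * 0.22^2 * 0.32
= pi * 5 * 11.6 * 0.0484 * 0.32
= 2.8221

Q = 2.8221


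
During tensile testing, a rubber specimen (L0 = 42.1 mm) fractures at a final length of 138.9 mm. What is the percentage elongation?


Elongation = (Lf - L0) / L0 * 100
= (138.9 - 42.1) / 42.1 * 100
= 96.8 / 42.1 * 100
= 229.9%

229.9%


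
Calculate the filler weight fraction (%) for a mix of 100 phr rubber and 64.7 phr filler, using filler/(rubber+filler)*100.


Filler % = filler / (rubber + filler) * 100
= 64.7 / (100 + 64.7) * 100
= 64.7 / 164.7 * 100
= 39.28%

39.28%


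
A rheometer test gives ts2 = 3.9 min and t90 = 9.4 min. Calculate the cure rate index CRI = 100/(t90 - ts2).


CRI = 100 / (t90 - ts2)
= 100 / (9.4 - 3.9)
= 100 / 5.5
= 18.18 min^-1

18.18 min^-1


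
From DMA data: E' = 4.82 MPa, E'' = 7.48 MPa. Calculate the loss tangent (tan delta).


tan delta = E'' / E'
= 7.48 / 4.82
= 1.5519

tan delta = 1.5519


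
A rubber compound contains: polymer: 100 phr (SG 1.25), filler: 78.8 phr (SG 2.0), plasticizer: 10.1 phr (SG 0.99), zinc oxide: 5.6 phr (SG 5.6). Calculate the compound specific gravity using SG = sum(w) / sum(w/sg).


Sum of weights = 194.5
Volume contributions:
  polymer: 100/1.25 = 80.0000
  filler: 78.8/2.0 = 39.4000
  plasticizer: 10.1/0.99 = 10.2020
  zinc oxide: 5.6/5.6 = 1.0000
Sum of volumes = 130.6020
SG = 194.5 / 130.6020 = 1.489

SG = 1.489


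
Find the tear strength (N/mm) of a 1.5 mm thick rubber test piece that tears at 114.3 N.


Tear strength = force / thickness
= 114.3 / 1.5
= 76.2 N/mm

76.2 N/mm


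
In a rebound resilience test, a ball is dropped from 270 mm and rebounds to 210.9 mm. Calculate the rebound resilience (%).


Resilience = h_rebound / h_drop * 100
= 210.9 / 270 * 100
= 78.1%

78.1%


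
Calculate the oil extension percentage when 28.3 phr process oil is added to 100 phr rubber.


Oil % = oil / (100 + oil) * 100
= 28.3 / (100 + 28.3) * 100
= 28.3 / 128.3 * 100
= 22.06%

22.06%


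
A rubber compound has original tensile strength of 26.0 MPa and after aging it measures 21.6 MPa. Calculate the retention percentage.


Retention = aged / original * 100
= 21.6 / 26.0 * 100
= 83.1%

83.1%


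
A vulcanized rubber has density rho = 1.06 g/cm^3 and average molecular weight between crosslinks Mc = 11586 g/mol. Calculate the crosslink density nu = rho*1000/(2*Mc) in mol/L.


nu = rho * 1000 / (2 * Mc)
nu = 1.06 * 1000 / (2 * 11586)
nu = 1060.0 / 23172
nu = 0.0457 mol/L

0.0457 mol/L


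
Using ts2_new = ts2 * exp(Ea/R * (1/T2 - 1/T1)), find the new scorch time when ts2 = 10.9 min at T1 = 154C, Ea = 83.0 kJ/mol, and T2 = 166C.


Convert temperatures: T1 = 154 + 273.15 = 427.15 K, T2 = 166 + 273.15 = 439.15 K
ts2_new = 10.9 * exp(83000 / 8.314 * (1/439.15 - 1/427.15))
1/T2 - 1/T1 = -6.3972e-05
ts2_new = 5.76 min

5.76 min


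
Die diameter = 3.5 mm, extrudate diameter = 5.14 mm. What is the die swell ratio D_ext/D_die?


Die swell ratio = D_extrudate / D_die
= 5.14 / 3.5
= 1.469

Die swell = 1.469


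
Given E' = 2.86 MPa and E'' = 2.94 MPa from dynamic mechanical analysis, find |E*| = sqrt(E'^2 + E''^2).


|E*| = sqrt(E'^2 + E''^2)
= sqrt(2.86^2 + 2.94^2)
= sqrt(8.1796 + 8.6436)
= 4.102 MPa

4.102 MPa


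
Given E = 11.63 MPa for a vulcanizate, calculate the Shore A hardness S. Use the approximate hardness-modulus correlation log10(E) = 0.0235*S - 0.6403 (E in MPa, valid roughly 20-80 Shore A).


log10(E) = 0.0235*S - 0.6403  =>  S = (log10(E) + 0.6403) / 0.0235
log10(11.63) = 1.065580
S = (1.065580 + 0.6403) / 0.0235 = 1.705880 / 0.0235
S = 72.6

Shore A = 72.6


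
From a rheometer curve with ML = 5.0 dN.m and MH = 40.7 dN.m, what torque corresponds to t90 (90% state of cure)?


M90 = ML + 0.9 * (MH - ML)
M90 = 5.0 + 0.9 * (40.7 - 5.0)
M90 = 5.0 + 0.9 * 35.7
M90 = 37.13 dN.m

37.13 dN.m


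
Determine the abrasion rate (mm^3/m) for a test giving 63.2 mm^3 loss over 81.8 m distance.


Rate = volume_loss / distance
= 63.2 / 81.8
= 0.773 mm^3/m

0.773 mm^3/m


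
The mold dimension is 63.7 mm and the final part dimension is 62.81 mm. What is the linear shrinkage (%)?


Shrinkage = (mold - part) / mold * 100
= (63.7 - 62.81) / 63.7 * 100
= 0.89 / 63.7 * 100
= 1.4%

1.4%


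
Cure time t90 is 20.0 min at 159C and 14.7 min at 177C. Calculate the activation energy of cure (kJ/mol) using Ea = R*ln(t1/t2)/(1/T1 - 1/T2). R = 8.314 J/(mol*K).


T1 = 432.15 K, T2 = 450.15 K
1/T1 - 1/T2 = 9.2530e-05
ln(t1/t2) = ln(20.0/14.7) = 0.3079
Ea = 8.314 * 0.3079 / 9.2530e-05 = 27664.1612 J/mol
Ea = 27.66 kJ/mol

27.66 kJ/mol


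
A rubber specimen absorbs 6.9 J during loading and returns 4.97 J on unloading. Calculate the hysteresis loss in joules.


Hysteresis loss = loading - unloading
= 6.9 - 4.97
= 1.93 J

1.93 J


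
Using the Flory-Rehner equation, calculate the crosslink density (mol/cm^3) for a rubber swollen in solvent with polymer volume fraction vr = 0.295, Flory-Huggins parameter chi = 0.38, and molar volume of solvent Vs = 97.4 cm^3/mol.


ln(1 - vr) = ln(1 - 0.295) = -0.3496
Numerator = -((-0.3496) + 0.295 + 0.38 * 0.295^2) = 0.0215
Denominator = 97.4 * (0.295^(1/3) - 0.295/2) = 50.4720
nu = 0.0215 / 50.4720 = 4.2574e-04 mol/cm^3

4.2574e-04 mol/cm^3


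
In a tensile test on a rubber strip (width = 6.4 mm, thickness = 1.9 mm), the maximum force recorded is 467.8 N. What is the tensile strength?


Area = width * thickness = 6.4 * 1.9 = 12.16 mm^2
TS = force / area = 467.8 / 12.16 = 38.47 MPa

38.47 MPa


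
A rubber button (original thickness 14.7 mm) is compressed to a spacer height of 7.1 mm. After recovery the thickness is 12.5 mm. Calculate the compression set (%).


CS = (t0 - recovered) / (t0 - ts) * 100
= (14.7 - 12.5) / (14.7 - 7.1) * 100
= 2.2 / 7.6 * 100
= 28.9%

28.9%


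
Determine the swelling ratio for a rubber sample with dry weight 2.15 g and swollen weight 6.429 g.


Q = W_swollen / W_dry
Q = 6.429 / 2.15
Q = 2.99

Q = 2.99


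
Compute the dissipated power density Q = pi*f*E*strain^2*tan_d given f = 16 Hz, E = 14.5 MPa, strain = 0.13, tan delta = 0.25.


Q = pi * f * E * strain^2 * tan_d
= pi * 16 * 14.5 * 0.13^2 * 0.25
= pi * 16 * 14.5 * 0.0169 * 0.25
= 3.0794

Q = 3.0794


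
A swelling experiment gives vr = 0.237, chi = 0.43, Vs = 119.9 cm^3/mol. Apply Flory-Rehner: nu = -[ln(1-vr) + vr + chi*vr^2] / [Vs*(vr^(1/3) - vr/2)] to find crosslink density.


ln(1 - vr) = ln(1 - 0.237) = -0.2705
Numerator = -((-0.2705) + 0.237 + 0.43 * 0.237^2) = 0.0093
Denominator = 119.9 * (0.237^(1/3) - 0.237/2) = 59.9915
nu = 0.0093 / 59.9915 = 1.5576e-04 mol/cm^3

1.5576e-04 mol/cm^3


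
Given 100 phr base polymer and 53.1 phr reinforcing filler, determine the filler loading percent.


Filler % = filler / (rubber + filler) * 100
= 53.1 / (100 + 53.1) * 100
= 53.1 / 153.1 * 100
= 34.68%

34.68%


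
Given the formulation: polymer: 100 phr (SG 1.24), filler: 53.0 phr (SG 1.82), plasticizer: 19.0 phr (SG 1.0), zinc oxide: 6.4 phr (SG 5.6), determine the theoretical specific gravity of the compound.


Sum of weights = 178.4
Volume contributions:
  polymer: 100/1.24 = 80.6452
  filler: 53.0/1.82 = 29.1209
  plasticizer: 19.0/1.0 = 19.0000
  zinc oxide: 6.4/5.6 = 1.1429
Sum of volumes = 129.9089
SG = 178.4 / 129.9089 = 1.373

SG = 1.373


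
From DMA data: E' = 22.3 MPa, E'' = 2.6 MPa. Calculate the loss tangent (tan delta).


tan delta = E'' / E'
= 2.6 / 22.3
= 0.1166

tan delta = 0.1166


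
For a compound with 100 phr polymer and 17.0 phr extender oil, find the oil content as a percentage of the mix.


Oil % = oil / (100 + oil) * 100
= 17.0 / (100 + 17.0) * 100
= 17.0 / 117.0 * 100
= 14.53%

14.53%


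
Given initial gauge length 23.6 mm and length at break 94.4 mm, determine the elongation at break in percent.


Elongation = (Lf - L0) / L0 * 100
= (94.4 - 23.6) / 23.6 * 100
= 70.8 / 23.6 * 100
= 300.0%

300.0%


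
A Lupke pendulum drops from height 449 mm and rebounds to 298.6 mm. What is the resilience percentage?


Resilience = h_rebound / h_drop * 100
= 298.6 / 449 * 100
= 66.5%

66.5%


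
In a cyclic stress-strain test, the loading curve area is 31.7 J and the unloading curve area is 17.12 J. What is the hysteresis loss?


Hysteresis loss = loading - unloading
= 31.7 - 17.12
= 14.58 J

14.58 J


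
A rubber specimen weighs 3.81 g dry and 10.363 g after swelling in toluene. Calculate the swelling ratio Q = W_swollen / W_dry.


Q = W_swollen / W_dry
Q = 10.363 / 3.81
Q = 2.72

Q = 2.72


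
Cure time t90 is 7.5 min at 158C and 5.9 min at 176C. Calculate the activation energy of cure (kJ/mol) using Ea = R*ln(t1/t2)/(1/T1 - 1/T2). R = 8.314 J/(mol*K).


T1 = 431.15 K, T2 = 449.15 K
1/T1 - 1/T2 = 9.2951e-05
ln(t1/t2) = ln(7.5/5.9) = 0.2400
Ea = 8.314 * 0.2400 / 9.2951e-05 = 21462.4490 J/mol
Ea = 21.46 kJ/mol

21.46 kJ/mol


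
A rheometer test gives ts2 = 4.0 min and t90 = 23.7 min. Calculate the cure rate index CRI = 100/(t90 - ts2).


CRI = 100 / (t90 - ts2)
= 100 / (23.7 - 4.0)
= 100 / 19.7
= 5.08 min^-1

5.08 min^-1


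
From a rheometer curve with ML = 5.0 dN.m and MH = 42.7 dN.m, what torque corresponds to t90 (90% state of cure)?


M90 = ML + 0.9 * (MH - ML)
M90 = 5.0 + 0.9 * (42.7 - 5.0)
M90 = 5.0 + 0.9 * 37.7
M90 = 38.93 dN.m

38.93 dN.m


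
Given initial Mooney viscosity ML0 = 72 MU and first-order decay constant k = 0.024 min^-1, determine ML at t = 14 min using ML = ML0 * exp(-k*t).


ML = ML0 * exp(-k * t)
ML = 72 * exp(-0.024 * 14)
ML = 72 * 0.7146
ML = 51.45 MU

51.45 MU


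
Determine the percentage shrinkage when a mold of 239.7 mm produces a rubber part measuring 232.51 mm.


Shrinkage = (mold - part) / mold * 100
= (239.7 - 232.51) / 239.7 * 100
= 7.19 / 239.7 * 100
= 3.0%

3.0%


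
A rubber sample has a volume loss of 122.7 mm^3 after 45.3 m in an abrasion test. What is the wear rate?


Rate = volume_loss / distance
= 122.7 / 45.3
= 2.709 mm^3/m

2.709 mm^3/m


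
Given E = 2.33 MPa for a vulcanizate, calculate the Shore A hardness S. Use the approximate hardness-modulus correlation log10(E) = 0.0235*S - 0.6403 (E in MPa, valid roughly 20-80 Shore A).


log10(E) = 0.0235*S - 0.6403  =>  S = (log10(E) + 0.6403) / 0.0235
log10(2.33) = 0.367356
S = (0.367356 + 0.6403) / 0.0235 = 1.007656 / 0.0235
S = 42.9

Shore A = 42.9


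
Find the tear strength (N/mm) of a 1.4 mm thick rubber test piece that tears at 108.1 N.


Tear strength = force / thickness
= 108.1 / 1.4
= 77.21 N/mm

77.21 N/mm


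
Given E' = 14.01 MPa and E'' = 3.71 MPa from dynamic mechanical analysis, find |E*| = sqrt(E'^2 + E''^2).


|E*| = sqrt(E'^2 + E''^2)
= sqrt(14.01^2 + 3.71^2)
= sqrt(196.2801 + 13.7641)
= 14.493 MPa

14.493 MPa


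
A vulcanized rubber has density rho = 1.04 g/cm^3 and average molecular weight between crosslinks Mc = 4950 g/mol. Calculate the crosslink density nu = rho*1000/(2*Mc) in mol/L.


nu = rho * 1000 / (2 * Mc)
nu = 1.04 * 1000 / (2 * 4950)
nu = 1040.0 / 9900
nu = 0.1051 mol/L

0.1051 mol/L


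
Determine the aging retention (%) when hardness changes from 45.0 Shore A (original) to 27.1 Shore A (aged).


Retention = aged / original * 100
= 27.1 / 45.0 * 100
= 60.2%

60.2%


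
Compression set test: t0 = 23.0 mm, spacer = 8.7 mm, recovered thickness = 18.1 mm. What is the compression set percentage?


CS = (t0 - recovered) / (t0 - ts) * 100
= (23.0 - 18.1) / (23.0 - 8.7) * 100
= 4.9 / 14.3 * 100
= 34.3%

34.3%


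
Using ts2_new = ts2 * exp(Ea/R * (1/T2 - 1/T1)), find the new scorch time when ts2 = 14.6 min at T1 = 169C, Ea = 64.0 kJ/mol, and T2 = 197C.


Convert temperatures: T1 = 169 + 273.15 = 442.15 K, T2 = 197 + 273.15 = 470.15 K
ts2_new = 14.6 * exp(64000 / 8.314 * (1/470.15 - 1/442.15))
1/T2 - 1/T1 = -1.3470e-04
ts2_new = 5.18 min

5.18 min


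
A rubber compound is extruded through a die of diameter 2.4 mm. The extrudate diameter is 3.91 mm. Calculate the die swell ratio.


Die swell ratio = D_extrudate / D_die
= 3.91 / 2.4
= 1.629

Die swell = 1.629


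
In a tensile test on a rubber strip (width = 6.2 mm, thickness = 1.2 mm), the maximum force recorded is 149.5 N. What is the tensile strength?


Area = width * thickness = 6.2 * 1.2 = 7.44 mm^2
TS = force / area = 149.5 / 7.44 = 20.09 MPa

20.09 MPa


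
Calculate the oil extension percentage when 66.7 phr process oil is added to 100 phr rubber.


Oil % = oil / (100 + oil) * 100
= 66.7 / (100 + 66.7) * 100
= 66.7 / 166.7 * 100
= 40.01%

40.01%


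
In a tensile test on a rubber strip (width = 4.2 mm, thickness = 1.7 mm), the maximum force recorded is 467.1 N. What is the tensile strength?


Area = width * thickness = 4.2 * 1.7 = 7.14 mm^2
TS = force / area = 467.1 / 7.14 = 65.42 MPa

65.42 MPa


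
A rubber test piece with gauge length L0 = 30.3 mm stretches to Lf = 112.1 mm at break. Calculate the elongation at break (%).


Elongation = (Lf - L0) / L0 * 100
= (112.1 - 30.3) / 30.3 * 100
= 81.8 / 30.3 * 100
= 270.0%

270.0%


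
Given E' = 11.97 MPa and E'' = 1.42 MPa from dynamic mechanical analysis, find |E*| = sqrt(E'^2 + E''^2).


|E*| = sqrt(E'^2 + E''^2)
= sqrt(11.97^2 + 1.42^2)
= sqrt(143.2809 + 2.0164)
= 12.054 MPa

12.054 MPa


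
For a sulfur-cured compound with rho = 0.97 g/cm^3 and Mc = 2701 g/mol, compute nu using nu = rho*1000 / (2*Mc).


nu = rho * 1000 / (2 * Mc)
nu = 0.97 * 1000 / (2 * 2701)
nu = 970.0 / 5402
nu = 0.1796 mol/L

0.1796 mol/L


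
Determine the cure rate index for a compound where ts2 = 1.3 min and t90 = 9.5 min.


CRI = 100 / (t90 - ts2)
= 100 / (9.5 - 1.3)
= 100 / 8.2
= 12.2 min^-1

12.2 min^-1


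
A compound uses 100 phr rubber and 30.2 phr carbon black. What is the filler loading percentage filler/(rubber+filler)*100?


Filler % = filler / (rubber + filler) * 100
= 30.2 / (100 + 30.2) * 100
= 30.2 / 130.2 * 100
= 23.2%

23.2%


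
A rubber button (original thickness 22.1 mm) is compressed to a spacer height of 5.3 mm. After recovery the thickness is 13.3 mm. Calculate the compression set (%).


CS = (t0 - recovered) / (t0 - ts) * 100
= (22.1 - 13.3) / (22.1 - 5.3) * 100
= 8.8 / 16.8 * 100
= 52.4%

52.4%


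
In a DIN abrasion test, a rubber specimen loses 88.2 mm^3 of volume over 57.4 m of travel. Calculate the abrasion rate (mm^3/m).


Rate = volume_loss / distance
= 88.2 / 57.4
= 1.537 mm^3/m

1.537 mm^3/m


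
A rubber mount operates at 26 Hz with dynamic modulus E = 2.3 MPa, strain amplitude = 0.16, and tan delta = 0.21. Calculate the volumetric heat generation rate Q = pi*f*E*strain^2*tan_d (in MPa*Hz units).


Q = pi * f * E * strain^2 * tan_d
= pi * 26 * 2.3 * 0.16^2 * 0.21
= pi * 26 * 2.3 * 0.0256 * 0.21
= 1.0100

Q = 1.0100


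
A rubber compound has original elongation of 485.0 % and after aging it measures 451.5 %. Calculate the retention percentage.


Retention = aged / original * 100
= 451.5 / 485.0 * 100
= 93.1%

93.1%


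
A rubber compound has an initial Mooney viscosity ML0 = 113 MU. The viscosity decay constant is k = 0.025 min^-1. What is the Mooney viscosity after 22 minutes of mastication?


ML = ML0 * exp(-k * t)
ML = 113 * exp(-0.025 * 22)
ML = 113 * 0.5769
ML = 65.2 MU

65.2 MU


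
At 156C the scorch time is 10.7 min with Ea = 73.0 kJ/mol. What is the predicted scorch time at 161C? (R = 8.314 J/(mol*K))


Convert temperatures: T1 = 156 + 273.15 = 429.15 K, T2 = 161 + 273.15 = 434.15 K
ts2_new = 10.7 * exp(73000 / 8.314 * (1/434.15 - 1/429.15))
1/T2 - 1/T1 = -2.6836e-05
ts2_new = 8.45 min

8.45 min


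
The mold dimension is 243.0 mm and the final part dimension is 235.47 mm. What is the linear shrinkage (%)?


Shrinkage = (mold - part) / mold * 100
= (243.0 - 235.47) / 243.0 * 100
= 7.53 / 243.0 * 100
= 3.1%

3.1%


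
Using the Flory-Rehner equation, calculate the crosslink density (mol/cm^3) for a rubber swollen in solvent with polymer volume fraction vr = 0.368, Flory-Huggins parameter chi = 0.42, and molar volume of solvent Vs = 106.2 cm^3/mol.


ln(1 - vr) = ln(1 - 0.368) = -0.4589
Numerator = -((-0.4589) + 0.368 + 0.42 * 0.368^2) = 0.0340
Denominator = 106.2 * (0.368^(1/3) - 0.368/2) = 56.5631
nu = 0.0340 / 56.5631 = 6.0088e-04 mol/cm^3

6.0088e-04 mol/cm^3


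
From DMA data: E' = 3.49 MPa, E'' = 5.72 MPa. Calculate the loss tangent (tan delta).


tan delta = E'' / E'
= 5.72 / 3.49
= 1.639

tan delta = 1.639


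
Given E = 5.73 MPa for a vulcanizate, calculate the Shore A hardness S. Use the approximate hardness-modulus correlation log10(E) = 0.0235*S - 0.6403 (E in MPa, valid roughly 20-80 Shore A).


log10(E) = 0.0235*S - 0.6403  =>  S = (log10(E) + 0.6403) / 0.0235
log10(5.73) = 0.758155
S = (0.758155 + 0.6403) / 0.0235 = 1.398455 / 0.0235
S = 59.5

Shore A = 59.5


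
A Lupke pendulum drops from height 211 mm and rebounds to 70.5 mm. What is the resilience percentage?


Resilience = h_rebound / h_drop * 100
= 70.5 / 211 * 100
= 33.4%

33.4%


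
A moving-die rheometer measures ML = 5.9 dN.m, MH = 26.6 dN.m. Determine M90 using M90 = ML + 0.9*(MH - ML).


M90 = ML + 0.9 * (MH - ML)
M90 = 5.9 + 0.9 * (26.6 - 5.9)
M90 = 5.9 + 0.9 * 20.7
M90 = 24.53 dN.m

24.53 dN.m


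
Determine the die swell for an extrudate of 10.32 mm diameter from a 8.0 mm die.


Die swell ratio = D_extrudate / D_die
= 10.32 / 8.0
= 1.29

Die swell = 1.29


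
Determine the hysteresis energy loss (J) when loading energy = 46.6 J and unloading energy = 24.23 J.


Hysteresis loss = loading - unloading
= 46.6 - 24.23
= 22.37 J

22.37 J


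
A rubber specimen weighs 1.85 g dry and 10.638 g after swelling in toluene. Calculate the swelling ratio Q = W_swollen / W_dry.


Q = W_swollen / W_dry
Q = 10.638 / 1.85
Q = 5.75

Q = 5.75


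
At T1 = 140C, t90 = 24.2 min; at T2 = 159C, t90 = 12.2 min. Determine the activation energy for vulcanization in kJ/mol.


T1 = 413.15 K, T2 = 432.15 K
1/T1 - 1/T2 = 1.0642e-04
ln(t1/t2) = ln(24.2/12.2) = 0.6849
Ea = 8.314 * 0.6849 / 1.0642e-04 = 53510.1831 J/mol
Ea = 53.51 kJ/mol

53.51 kJ/mol


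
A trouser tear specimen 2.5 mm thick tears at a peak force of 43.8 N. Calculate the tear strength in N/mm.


Tear strength = force / thickness
= 43.8 / 2.5
= 17.52 N/mm

17.52 N/mm


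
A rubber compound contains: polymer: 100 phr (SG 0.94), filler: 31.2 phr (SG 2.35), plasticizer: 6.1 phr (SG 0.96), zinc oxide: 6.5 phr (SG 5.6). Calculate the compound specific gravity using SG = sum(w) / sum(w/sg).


Sum of weights = 143.8
Volume contributions:
  polymer: 100/0.94 = 106.3830
  filler: 31.2/2.35 = 13.2766
  plasticizer: 6.1/0.96 = 6.3542
  zinc oxide: 6.5/5.6 = 1.1607
Sum of volumes = 127.1745
SG = 143.8 / 127.1745 = 1.131

SG = 1.131


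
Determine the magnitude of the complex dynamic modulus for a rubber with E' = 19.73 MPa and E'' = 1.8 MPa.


|E*| = sqrt(E'^2 + E''^2)
= sqrt(19.73^2 + 1.8^2)
= sqrt(389.2729 + 3.2400)
= 19.812 MPa

19.812 MPa


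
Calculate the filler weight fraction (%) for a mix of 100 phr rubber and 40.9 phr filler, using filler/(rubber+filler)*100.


Filler % = filler / (rubber + filler) * 100
= 40.9 / (100 + 40.9) * 100
= 40.9 / 140.9 * 100
= 29.03%

29.03%


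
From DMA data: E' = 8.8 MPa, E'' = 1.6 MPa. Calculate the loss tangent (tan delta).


tan delta = E'' / E'
= 1.6 / 8.8
= 0.1818

tan delta = 0.1818


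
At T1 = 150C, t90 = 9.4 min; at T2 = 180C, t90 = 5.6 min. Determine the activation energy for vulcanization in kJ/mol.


T1 = 423.15 K, T2 = 453.15 K
1/T1 - 1/T2 = 1.5645e-04
ln(t1/t2) = ln(9.4/5.6) = 0.5179
Ea = 8.314 * 0.5179 / 1.5645e-04 = 27523.7205 J/mol
Ea = 27.52 kJ/mol

27.52 kJ/mol


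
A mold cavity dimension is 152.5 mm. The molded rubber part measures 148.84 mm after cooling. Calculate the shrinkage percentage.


Shrinkage = (mold - part) / mold * 100
= (152.5 - 148.84) / 152.5 * 100
= 3.66 / 152.5 * 100
= 2.4%

2.4%


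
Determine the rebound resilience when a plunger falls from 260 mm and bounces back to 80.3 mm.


Resilience = h_rebound / h_drop * 100
= 80.3 / 260 * 100
= 30.9%

30.9%


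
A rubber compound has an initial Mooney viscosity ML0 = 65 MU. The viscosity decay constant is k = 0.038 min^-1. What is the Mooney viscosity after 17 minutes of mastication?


ML = ML0 * exp(-k * t)
ML = 65 * exp(-0.038 * 17)
ML = 65 * 0.5241
ML = 34.07 MU

34.07 MU


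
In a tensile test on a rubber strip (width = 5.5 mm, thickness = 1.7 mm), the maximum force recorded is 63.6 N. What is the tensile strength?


Area = width * thickness = 5.5 * 1.7 = 9.35 mm^2
TS = force / area = 63.6 / 9.35 = 6.8 MPa

6.8 MPa


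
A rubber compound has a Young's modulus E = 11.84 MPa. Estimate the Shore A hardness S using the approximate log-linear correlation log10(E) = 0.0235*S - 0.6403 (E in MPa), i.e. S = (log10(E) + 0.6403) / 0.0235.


log10(E) = 0.0235*S - 0.6403  =>  S = (log10(E) + 0.6403) / 0.0235
log10(11.84) = 1.073352
S = (1.073352 + 0.6403) / 0.0235 = 1.713652 / 0.0235
S = 72.9

Shore A = 72.9


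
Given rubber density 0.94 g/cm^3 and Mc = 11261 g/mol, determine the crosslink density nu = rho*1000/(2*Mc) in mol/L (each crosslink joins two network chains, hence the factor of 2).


nu = rho * 1000 / (2 * Mc)
nu = 0.94 * 1000 / (2 * 11261)
nu = 940.0 / 22522
nu = 0.0417 mol/L

0.0417 mol/L


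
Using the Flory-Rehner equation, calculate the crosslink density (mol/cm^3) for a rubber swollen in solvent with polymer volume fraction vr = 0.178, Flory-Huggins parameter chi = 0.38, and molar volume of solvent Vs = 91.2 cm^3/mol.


ln(1 - vr) = ln(1 - 0.178) = -0.1960
Numerator = -((-0.1960) + 0.178 + 0.38 * 0.178^2) = 0.0060
Denominator = 91.2 * (0.178^(1/3) - 0.178/2) = 43.1853
nu = 0.0060 / 43.1853 = 1.3836e-04 mol/cm^3

1.3836e-04 mol/cm^3


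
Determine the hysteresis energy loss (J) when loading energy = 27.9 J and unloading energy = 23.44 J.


Hysteresis loss = loading - unloading
= 27.9 - 23.44
= 4.46 J

4.46 J


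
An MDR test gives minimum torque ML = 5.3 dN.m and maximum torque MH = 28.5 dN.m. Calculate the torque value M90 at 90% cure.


M90 = ML + 0.9 * (MH - ML)
M90 = 5.3 + 0.9 * (28.5 - 5.3)
M90 = 5.3 + 0.9 * 23.2
M90 = 26.18 dN.m

26.18 dN.m
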